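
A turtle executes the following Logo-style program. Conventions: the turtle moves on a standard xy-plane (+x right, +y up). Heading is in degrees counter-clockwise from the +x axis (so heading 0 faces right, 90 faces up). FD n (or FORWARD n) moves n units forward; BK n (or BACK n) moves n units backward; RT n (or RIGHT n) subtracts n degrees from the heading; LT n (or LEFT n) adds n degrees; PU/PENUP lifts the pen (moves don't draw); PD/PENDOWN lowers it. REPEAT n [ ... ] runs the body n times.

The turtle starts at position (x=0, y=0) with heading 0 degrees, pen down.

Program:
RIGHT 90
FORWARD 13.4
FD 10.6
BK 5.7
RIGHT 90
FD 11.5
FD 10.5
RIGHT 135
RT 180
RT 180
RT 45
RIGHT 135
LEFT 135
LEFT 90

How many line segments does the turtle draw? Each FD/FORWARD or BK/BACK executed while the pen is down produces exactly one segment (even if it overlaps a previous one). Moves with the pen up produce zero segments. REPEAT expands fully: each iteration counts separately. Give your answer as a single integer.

Answer: 5

Derivation:
Executing turtle program step by step:
Start: pos=(0,0), heading=0, pen down
RT 90: heading 0 -> 270
FD 13.4: (0,0) -> (0,-13.4) [heading=270, draw]
FD 10.6: (0,-13.4) -> (0,-24) [heading=270, draw]
BK 5.7: (0,-24) -> (0,-18.3) [heading=270, draw]
RT 90: heading 270 -> 180
FD 11.5: (0,-18.3) -> (-11.5,-18.3) [heading=180, draw]
FD 10.5: (-11.5,-18.3) -> (-22,-18.3) [heading=180, draw]
RT 135: heading 180 -> 45
RT 180: heading 45 -> 225
RT 180: heading 225 -> 45
RT 45: heading 45 -> 0
RT 135: heading 0 -> 225
LT 135: heading 225 -> 0
LT 90: heading 0 -> 90
Final: pos=(-22,-18.3), heading=90, 5 segment(s) drawn
Segments drawn: 5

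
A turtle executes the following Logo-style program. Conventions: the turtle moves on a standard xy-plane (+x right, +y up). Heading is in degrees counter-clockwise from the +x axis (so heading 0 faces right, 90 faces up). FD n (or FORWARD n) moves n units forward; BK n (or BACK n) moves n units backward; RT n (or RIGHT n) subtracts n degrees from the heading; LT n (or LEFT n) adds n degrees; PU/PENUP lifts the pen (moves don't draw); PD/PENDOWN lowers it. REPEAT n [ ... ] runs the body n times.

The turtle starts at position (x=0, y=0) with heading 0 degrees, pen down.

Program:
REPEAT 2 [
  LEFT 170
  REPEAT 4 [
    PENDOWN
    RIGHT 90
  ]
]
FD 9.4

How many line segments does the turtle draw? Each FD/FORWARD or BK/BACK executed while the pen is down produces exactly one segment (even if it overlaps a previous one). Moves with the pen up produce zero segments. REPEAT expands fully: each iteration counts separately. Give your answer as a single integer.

Executing turtle program step by step:
Start: pos=(0,0), heading=0, pen down
REPEAT 2 [
  -- iteration 1/2 --
  LT 170: heading 0 -> 170
  REPEAT 4 [
    -- iteration 1/4 --
    PD: pen down
    RT 90: heading 170 -> 80
    -- iteration 2/4 --
    PD: pen down
    RT 90: heading 80 -> 350
    -- iteration 3/4 --
    PD: pen down
    RT 90: heading 350 -> 260
    -- iteration 4/4 --
    PD: pen down
    RT 90: heading 260 -> 170
  ]
  -- iteration 2/2 --
  LT 170: heading 170 -> 340
  REPEAT 4 [
    -- iteration 1/4 --
    PD: pen down
    RT 90: heading 340 -> 250
    -- iteration 2/4 --
    PD: pen down
    RT 90: heading 250 -> 160
    -- iteration 3/4 --
    PD: pen down
    RT 90: heading 160 -> 70
    -- iteration 4/4 --
    PD: pen down
    RT 90: heading 70 -> 340
  ]
]
FD 9.4: (0,0) -> (8.833,-3.215) [heading=340, draw]
Final: pos=(8.833,-3.215), heading=340, 1 segment(s) drawn
Segments drawn: 1

Answer: 1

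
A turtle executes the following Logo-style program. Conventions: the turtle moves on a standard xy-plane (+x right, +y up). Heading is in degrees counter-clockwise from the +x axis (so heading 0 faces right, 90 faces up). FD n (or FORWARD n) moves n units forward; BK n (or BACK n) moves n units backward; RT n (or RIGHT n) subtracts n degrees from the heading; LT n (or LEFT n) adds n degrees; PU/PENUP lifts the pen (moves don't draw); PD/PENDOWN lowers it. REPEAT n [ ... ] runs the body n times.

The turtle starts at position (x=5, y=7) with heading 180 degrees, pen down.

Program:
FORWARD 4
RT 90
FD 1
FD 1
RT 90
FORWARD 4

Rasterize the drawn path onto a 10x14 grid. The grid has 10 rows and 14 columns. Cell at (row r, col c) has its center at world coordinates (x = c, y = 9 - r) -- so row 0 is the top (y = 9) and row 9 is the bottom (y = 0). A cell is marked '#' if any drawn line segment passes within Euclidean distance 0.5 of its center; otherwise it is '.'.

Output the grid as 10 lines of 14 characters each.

Segment 0: (5,7) -> (1,7)
Segment 1: (1,7) -> (1,8)
Segment 2: (1,8) -> (1,9)
Segment 3: (1,9) -> (5,9)

Answer: .#####........
.#............
.#####........
..............
..............
..............
..............
..............
..............
..............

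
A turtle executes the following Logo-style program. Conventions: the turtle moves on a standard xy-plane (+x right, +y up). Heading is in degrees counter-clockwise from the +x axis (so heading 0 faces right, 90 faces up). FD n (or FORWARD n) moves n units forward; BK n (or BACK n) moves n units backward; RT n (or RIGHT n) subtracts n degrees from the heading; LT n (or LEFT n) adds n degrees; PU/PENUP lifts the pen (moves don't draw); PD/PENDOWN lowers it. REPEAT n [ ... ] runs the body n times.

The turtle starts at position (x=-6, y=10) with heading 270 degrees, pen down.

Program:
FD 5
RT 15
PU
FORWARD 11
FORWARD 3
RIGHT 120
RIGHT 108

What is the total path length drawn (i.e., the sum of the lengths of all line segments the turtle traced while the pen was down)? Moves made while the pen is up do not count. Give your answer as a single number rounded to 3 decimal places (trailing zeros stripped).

Answer: 5

Derivation:
Executing turtle program step by step:
Start: pos=(-6,10), heading=270, pen down
FD 5: (-6,10) -> (-6,5) [heading=270, draw]
RT 15: heading 270 -> 255
PU: pen up
FD 11: (-6,5) -> (-8.847,-5.625) [heading=255, move]
FD 3: (-8.847,-5.625) -> (-9.623,-8.523) [heading=255, move]
RT 120: heading 255 -> 135
RT 108: heading 135 -> 27
Final: pos=(-9.623,-8.523), heading=27, 1 segment(s) drawn

Segment lengths:
  seg 1: (-6,10) -> (-6,5), length = 5
Total = 5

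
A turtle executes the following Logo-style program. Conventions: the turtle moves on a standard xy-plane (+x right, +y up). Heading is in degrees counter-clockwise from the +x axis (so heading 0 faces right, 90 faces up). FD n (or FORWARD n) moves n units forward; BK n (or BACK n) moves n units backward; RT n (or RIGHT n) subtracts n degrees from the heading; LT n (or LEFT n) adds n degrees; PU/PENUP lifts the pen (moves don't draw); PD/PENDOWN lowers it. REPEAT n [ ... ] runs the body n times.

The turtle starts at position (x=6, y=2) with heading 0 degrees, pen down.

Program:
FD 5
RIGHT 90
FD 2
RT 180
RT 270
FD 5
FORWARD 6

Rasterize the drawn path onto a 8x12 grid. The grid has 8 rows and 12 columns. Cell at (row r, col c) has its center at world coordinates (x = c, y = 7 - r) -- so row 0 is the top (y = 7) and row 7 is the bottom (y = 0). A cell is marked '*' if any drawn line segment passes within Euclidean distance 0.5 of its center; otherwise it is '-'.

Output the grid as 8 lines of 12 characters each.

Segment 0: (6,2) -> (11,2)
Segment 1: (11,2) -> (11,0)
Segment 2: (11,0) -> (6,-0)
Segment 3: (6,-0) -> (0,-0)

Answer: ------------
------------
------------
------------
------------
------******
-----------*
************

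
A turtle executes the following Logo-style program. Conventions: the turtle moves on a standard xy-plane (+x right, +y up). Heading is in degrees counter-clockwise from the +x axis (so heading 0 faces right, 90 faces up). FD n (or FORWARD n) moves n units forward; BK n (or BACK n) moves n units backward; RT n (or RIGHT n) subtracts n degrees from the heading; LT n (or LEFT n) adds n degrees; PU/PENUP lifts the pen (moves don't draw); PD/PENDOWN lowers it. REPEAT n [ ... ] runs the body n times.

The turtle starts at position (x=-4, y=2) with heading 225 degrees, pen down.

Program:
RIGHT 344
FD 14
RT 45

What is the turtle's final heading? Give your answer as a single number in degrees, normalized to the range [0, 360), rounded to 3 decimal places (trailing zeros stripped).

Answer: 196

Derivation:
Executing turtle program step by step:
Start: pos=(-4,2), heading=225, pen down
RT 344: heading 225 -> 241
FD 14: (-4,2) -> (-10.787,-10.245) [heading=241, draw]
RT 45: heading 241 -> 196
Final: pos=(-10.787,-10.245), heading=196, 1 segment(s) drawn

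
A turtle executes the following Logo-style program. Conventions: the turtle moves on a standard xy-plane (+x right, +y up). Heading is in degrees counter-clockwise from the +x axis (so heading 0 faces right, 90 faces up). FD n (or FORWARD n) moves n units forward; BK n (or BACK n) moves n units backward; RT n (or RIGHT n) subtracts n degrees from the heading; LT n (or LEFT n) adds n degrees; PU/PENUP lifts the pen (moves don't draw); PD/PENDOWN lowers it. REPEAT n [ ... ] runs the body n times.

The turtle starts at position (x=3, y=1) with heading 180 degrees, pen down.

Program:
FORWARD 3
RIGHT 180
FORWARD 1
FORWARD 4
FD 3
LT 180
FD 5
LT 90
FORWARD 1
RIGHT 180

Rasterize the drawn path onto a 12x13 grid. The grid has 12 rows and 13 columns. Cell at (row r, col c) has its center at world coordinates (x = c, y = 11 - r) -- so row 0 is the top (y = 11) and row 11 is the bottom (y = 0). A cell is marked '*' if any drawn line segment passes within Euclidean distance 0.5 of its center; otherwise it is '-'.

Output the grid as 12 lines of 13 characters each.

Answer: -------------
-------------
-------------
-------------
-------------
-------------
-------------
-------------
-------------
-------------
*********----
---*---------

Derivation:
Segment 0: (3,1) -> (0,1)
Segment 1: (0,1) -> (1,1)
Segment 2: (1,1) -> (5,1)
Segment 3: (5,1) -> (8,1)
Segment 4: (8,1) -> (3,1)
Segment 5: (3,1) -> (3,0)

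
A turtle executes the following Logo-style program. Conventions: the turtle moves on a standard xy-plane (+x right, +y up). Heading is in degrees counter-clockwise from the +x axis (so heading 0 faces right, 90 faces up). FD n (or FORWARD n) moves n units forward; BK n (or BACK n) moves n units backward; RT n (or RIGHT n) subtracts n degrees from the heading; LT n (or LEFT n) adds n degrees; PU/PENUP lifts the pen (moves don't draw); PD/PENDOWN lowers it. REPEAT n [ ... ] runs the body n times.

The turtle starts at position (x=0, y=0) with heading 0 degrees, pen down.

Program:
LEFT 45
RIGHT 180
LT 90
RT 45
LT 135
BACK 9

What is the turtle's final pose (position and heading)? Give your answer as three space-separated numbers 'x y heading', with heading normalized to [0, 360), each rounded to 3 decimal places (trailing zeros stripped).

Answer: -6.364 -6.364 45

Derivation:
Executing turtle program step by step:
Start: pos=(0,0), heading=0, pen down
LT 45: heading 0 -> 45
RT 180: heading 45 -> 225
LT 90: heading 225 -> 315
RT 45: heading 315 -> 270
LT 135: heading 270 -> 45
BK 9: (0,0) -> (-6.364,-6.364) [heading=45, draw]
Final: pos=(-6.364,-6.364), heading=45, 1 segment(s) drawn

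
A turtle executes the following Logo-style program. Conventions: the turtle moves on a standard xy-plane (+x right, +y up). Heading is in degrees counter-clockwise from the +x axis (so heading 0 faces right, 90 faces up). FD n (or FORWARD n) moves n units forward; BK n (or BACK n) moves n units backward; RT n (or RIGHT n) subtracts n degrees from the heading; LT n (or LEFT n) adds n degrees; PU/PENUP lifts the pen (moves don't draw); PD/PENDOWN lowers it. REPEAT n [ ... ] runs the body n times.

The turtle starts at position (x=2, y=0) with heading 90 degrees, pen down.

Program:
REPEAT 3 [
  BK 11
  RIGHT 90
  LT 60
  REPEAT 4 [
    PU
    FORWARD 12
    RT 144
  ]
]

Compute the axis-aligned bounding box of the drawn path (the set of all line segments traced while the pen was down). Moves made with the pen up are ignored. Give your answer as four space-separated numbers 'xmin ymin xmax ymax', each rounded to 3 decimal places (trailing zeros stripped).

Answer: 2 -11 2 0

Derivation:
Executing turtle program step by step:
Start: pos=(2,0), heading=90, pen down
REPEAT 3 [
  -- iteration 1/3 --
  BK 11: (2,0) -> (2,-11) [heading=90, draw]
  RT 90: heading 90 -> 0
  LT 60: heading 0 -> 60
  REPEAT 4 [
    -- iteration 1/4 --
    PU: pen up
    FD 12: (2,-11) -> (8,-0.608) [heading=60, move]
    RT 144: heading 60 -> 276
    -- iteration 2/4 --
    PU: pen up
    FD 12: (8,-0.608) -> (9.254,-12.542) [heading=276, move]
    RT 144: heading 276 -> 132
    -- iteration 3/4 --
    PU: pen up
    FD 12: (9.254,-12.542) -> (1.225,-3.624) [heading=132, move]
    RT 144: heading 132 -> 348
    -- iteration 4/4 --
    PU: pen up
    FD 12: (1.225,-3.624) -> (12.963,-6.119) [heading=348, move]
    RT 144: heading 348 -> 204
  ]
  -- iteration 2/3 --
  BK 11: (12.963,-6.119) -> (23.012,-1.645) [heading=204, move]
  RT 90: heading 204 -> 114
  LT 60: heading 114 -> 174
  REPEAT 4 [
    -- iteration 1/4 --
    PU: pen up
    FD 12: (23.012,-1.645) -> (11.077,-0.391) [heading=174, move]
    RT 144: heading 174 -> 30
    -- iteration 2/4 --
    PU: pen up
    FD 12: (11.077,-0.391) -> (21.47,5.609) [heading=30, move]
    RT 144: heading 30 -> 246
    -- iteration 3/4 --
    PU: pen up
    FD 12: (21.47,5.609) -> (16.589,-5.353) [heading=246, move]
    RT 144: heading 246 -> 102
    -- iteration 4/4 --
    PU: pen up
    FD 12: (16.589,-5.353) -> (14.094,6.385) [heading=102, move]
    RT 144: heading 102 -> 318
  ]
  -- iteration 3/3 --
  BK 11: (14.094,6.385) -> (5.919,13.745) [heading=318, move]
  RT 90: heading 318 -> 228
  LT 60: heading 228 -> 288
  REPEAT 4 [
    -- iteration 1/4 --
    PU: pen up
    FD 12: (5.919,13.745) -> (9.627,2.332) [heading=288, move]
    RT 144: heading 288 -> 144
    -- iteration 2/4 --
    PU: pen up
    FD 12: (9.627,2.332) -> (-0.081,9.386) [heading=144, move]
    RT 144: heading 144 -> 0
    -- iteration 3/4 --
    PU: pen up
    FD 12: (-0.081,9.386) -> (11.919,9.386) [heading=0, move]
    RT 144: heading 0 -> 216
    -- iteration 4/4 --
    PU: pen up
    FD 12: (11.919,9.386) -> (2.211,2.332) [heading=216, move]
    RT 144: heading 216 -> 72
  ]
]
Final: pos=(2.211,2.332), heading=72, 1 segment(s) drawn

Segment endpoints: x in {2, 2}, y in {-11, 0}
xmin=2, ymin=-11, xmax=2, ymax=0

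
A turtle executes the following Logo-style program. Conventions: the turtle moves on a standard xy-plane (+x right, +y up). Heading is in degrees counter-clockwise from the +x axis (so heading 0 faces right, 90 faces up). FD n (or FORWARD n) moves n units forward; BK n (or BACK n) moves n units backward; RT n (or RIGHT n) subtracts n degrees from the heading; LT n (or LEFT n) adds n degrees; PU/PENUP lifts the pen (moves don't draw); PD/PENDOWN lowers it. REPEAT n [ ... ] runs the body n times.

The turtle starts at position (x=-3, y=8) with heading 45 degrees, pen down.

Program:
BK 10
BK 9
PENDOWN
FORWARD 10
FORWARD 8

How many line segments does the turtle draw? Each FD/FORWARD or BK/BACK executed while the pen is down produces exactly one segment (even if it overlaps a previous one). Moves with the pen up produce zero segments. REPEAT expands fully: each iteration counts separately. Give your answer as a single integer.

Answer: 4

Derivation:
Executing turtle program step by step:
Start: pos=(-3,8), heading=45, pen down
BK 10: (-3,8) -> (-10.071,0.929) [heading=45, draw]
BK 9: (-10.071,0.929) -> (-16.435,-5.435) [heading=45, draw]
PD: pen down
FD 10: (-16.435,-5.435) -> (-9.364,1.636) [heading=45, draw]
FD 8: (-9.364,1.636) -> (-3.707,7.293) [heading=45, draw]
Final: pos=(-3.707,7.293), heading=45, 4 segment(s) drawn
Segments drawn: 4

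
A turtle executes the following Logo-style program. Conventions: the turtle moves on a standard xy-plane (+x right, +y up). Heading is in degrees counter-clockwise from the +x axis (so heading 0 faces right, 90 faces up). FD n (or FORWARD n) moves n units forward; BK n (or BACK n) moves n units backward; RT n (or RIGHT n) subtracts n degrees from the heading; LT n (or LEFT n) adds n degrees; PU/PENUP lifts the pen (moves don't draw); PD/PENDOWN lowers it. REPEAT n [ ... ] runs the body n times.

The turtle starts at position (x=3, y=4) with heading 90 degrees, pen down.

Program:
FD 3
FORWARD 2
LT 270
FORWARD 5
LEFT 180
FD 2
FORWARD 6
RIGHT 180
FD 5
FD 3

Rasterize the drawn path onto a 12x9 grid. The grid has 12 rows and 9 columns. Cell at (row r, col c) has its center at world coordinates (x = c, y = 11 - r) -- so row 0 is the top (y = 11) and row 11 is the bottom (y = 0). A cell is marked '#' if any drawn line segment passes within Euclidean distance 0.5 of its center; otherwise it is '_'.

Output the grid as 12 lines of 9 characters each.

Segment 0: (3,4) -> (3,7)
Segment 1: (3,7) -> (3,9)
Segment 2: (3,9) -> (8,9)
Segment 3: (8,9) -> (6,9)
Segment 4: (6,9) -> (0,9)
Segment 5: (0,9) -> (5,9)
Segment 6: (5,9) -> (8,9)

Answer: _________
_________
#########
___#_____
___#_____
___#_____
___#_____
___#_____
_________
_________
_________
_________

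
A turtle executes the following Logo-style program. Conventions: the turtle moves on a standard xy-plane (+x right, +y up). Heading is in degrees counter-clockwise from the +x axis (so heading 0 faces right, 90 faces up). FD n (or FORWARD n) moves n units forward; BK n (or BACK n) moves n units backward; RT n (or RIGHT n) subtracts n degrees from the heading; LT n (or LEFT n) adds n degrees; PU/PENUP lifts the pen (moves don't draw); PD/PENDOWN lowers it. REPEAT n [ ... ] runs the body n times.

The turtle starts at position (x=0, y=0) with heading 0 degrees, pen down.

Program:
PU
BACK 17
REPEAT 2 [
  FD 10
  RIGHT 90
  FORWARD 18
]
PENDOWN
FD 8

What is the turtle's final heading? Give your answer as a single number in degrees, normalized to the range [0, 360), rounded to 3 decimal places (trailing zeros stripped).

Answer: 180

Derivation:
Executing turtle program step by step:
Start: pos=(0,0), heading=0, pen down
PU: pen up
BK 17: (0,0) -> (-17,0) [heading=0, move]
REPEAT 2 [
  -- iteration 1/2 --
  FD 10: (-17,0) -> (-7,0) [heading=0, move]
  RT 90: heading 0 -> 270
  FD 18: (-7,0) -> (-7,-18) [heading=270, move]
  -- iteration 2/2 --
  FD 10: (-7,-18) -> (-7,-28) [heading=270, move]
  RT 90: heading 270 -> 180
  FD 18: (-7,-28) -> (-25,-28) [heading=180, move]
]
PD: pen down
FD 8: (-25,-28) -> (-33,-28) [heading=180, draw]
Final: pos=(-33,-28), heading=180, 1 segment(s) drawn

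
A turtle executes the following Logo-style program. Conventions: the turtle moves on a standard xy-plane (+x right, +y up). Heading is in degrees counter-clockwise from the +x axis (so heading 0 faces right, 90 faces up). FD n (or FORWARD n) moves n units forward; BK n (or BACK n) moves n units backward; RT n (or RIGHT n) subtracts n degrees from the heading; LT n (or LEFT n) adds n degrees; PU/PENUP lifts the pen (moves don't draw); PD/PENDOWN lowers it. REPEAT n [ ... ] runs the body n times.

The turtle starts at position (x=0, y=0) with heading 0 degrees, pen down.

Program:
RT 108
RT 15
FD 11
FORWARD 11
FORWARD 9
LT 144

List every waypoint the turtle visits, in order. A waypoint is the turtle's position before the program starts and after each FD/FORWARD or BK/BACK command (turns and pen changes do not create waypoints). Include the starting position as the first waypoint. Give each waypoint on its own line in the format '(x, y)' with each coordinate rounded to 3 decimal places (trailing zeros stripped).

Answer: (0, 0)
(-5.991, -9.225)
(-11.982, -18.451)
(-16.884, -25.999)

Derivation:
Executing turtle program step by step:
Start: pos=(0,0), heading=0, pen down
RT 108: heading 0 -> 252
RT 15: heading 252 -> 237
FD 11: (0,0) -> (-5.991,-9.225) [heading=237, draw]
FD 11: (-5.991,-9.225) -> (-11.982,-18.451) [heading=237, draw]
FD 9: (-11.982,-18.451) -> (-16.884,-25.999) [heading=237, draw]
LT 144: heading 237 -> 21
Final: pos=(-16.884,-25.999), heading=21, 3 segment(s) drawn
Waypoints (4 total):
(0, 0)
(-5.991, -9.225)
(-11.982, -18.451)
(-16.884, -25.999)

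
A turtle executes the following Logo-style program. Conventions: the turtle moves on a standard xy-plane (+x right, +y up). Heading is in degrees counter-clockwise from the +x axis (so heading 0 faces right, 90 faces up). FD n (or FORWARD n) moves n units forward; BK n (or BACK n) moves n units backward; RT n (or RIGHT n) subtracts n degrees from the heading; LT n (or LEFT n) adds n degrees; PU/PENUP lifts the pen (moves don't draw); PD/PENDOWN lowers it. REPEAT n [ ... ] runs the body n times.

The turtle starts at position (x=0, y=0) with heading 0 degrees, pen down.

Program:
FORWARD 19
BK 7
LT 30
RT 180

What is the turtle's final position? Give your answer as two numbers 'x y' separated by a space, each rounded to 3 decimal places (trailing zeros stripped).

Executing turtle program step by step:
Start: pos=(0,0), heading=0, pen down
FD 19: (0,0) -> (19,0) [heading=0, draw]
BK 7: (19,0) -> (12,0) [heading=0, draw]
LT 30: heading 0 -> 30
RT 180: heading 30 -> 210
Final: pos=(12,0), heading=210, 2 segment(s) drawn

Answer: 12 0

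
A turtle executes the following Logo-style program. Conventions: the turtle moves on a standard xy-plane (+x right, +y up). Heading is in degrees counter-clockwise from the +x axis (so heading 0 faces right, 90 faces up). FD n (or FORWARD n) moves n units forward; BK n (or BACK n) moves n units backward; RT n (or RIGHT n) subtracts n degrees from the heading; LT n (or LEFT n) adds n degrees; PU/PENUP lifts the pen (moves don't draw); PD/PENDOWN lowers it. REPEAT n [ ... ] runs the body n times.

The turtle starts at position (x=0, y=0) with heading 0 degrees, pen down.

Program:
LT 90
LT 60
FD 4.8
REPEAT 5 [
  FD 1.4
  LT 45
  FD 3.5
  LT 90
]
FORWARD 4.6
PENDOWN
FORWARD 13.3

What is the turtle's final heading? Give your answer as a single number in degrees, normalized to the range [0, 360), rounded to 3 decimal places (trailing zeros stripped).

Executing turtle program step by step:
Start: pos=(0,0), heading=0, pen down
LT 90: heading 0 -> 90
LT 60: heading 90 -> 150
FD 4.8: (0,0) -> (-4.157,2.4) [heading=150, draw]
REPEAT 5 [
  -- iteration 1/5 --
  FD 1.4: (-4.157,2.4) -> (-5.369,3.1) [heading=150, draw]
  LT 45: heading 150 -> 195
  FD 3.5: (-5.369,3.1) -> (-8.75,2.194) [heading=195, draw]
  LT 90: heading 195 -> 285
  -- iteration 2/5 --
  FD 1.4: (-8.75,2.194) -> (-8.388,0.842) [heading=285, draw]
  LT 45: heading 285 -> 330
  FD 3.5: (-8.388,0.842) -> (-5.357,-0.908) [heading=330, draw]
  LT 90: heading 330 -> 60
  -- iteration 3/5 --
  FD 1.4: (-5.357,-0.908) -> (-4.657,0.304) [heading=60, draw]
  LT 45: heading 60 -> 105
  FD 3.5: (-4.657,0.304) -> (-5.563,3.685) [heading=105, draw]
  LT 90: heading 105 -> 195
  -- iteration 4/5 --
  FD 1.4: (-5.563,3.685) -> (-6.915,3.323) [heading=195, draw]
  LT 45: heading 195 -> 240
  FD 3.5: (-6.915,3.323) -> (-8.665,0.292) [heading=240, draw]
  LT 90: heading 240 -> 330
  -- iteration 5/5 --
  FD 1.4: (-8.665,0.292) -> (-7.452,-0.408) [heading=330, draw]
  LT 45: heading 330 -> 15
  FD 3.5: (-7.452,-0.408) -> (-4.072,0.497) [heading=15, draw]
  LT 90: heading 15 -> 105
]
FD 4.6: (-4.072,0.497) -> (-5.262,4.941) [heading=105, draw]
PD: pen down
FD 13.3: (-5.262,4.941) -> (-8.705,17.788) [heading=105, draw]
Final: pos=(-8.705,17.788), heading=105, 13 segment(s) drawn

Answer: 105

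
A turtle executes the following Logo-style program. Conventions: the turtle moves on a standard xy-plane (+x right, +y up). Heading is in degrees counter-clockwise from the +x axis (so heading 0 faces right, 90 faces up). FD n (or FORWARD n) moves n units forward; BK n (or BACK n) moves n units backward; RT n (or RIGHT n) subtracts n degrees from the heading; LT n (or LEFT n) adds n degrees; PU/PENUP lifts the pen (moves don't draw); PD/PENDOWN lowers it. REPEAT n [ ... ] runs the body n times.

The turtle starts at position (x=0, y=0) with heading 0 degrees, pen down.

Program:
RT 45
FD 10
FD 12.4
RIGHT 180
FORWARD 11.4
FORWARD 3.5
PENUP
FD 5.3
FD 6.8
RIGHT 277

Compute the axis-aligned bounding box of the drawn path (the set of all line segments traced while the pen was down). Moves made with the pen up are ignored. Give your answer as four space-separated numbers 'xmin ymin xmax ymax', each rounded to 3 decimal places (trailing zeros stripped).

Executing turtle program step by step:
Start: pos=(0,0), heading=0, pen down
RT 45: heading 0 -> 315
FD 10: (0,0) -> (7.071,-7.071) [heading=315, draw]
FD 12.4: (7.071,-7.071) -> (15.839,-15.839) [heading=315, draw]
RT 180: heading 315 -> 135
FD 11.4: (15.839,-15.839) -> (7.778,-7.778) [heading=135, draw]
FD 3.5: (7.778,-7.778) -> (5.303,-5.303) [heading=135, draw]
PU: pen up
FD 5.3: (5.303,-5.303) -> (1.556,-1.556) [heading=135, move]
FD 6.8: (1.556,-1.556) -> (-3.253,3.253) [heading=135, move]
RT 277: heading 135 -> 218
Final: pos=(-3.253,3.253), heading=218, 4 segment(s) drawn

Segment endpoints: x in {0, 5.303, 7.071, 7.778, 15.839}, y in {-15.839, -7.778, -7.071, -5.303, 0}
xmin=0, ymin=-15.839, xmax=15.839, ymax=0

Answer: 0 -15.839 15.839 0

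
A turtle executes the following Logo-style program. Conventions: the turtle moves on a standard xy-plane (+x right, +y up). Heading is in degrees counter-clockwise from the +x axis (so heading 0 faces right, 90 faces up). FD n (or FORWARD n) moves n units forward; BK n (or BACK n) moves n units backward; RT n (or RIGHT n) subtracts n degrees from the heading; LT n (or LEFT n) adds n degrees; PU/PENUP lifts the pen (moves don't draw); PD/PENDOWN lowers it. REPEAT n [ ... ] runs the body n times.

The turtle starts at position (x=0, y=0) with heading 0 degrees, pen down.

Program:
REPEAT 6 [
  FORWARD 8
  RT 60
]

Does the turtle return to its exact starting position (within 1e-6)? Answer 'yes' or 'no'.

Answer: yes

Derivation:
Executing turtle program step by step:
Start: pos=(0,0), heading=0, pen down
REPEAT 6 [
  -- iteration 1/6 --
  FD 8: (0,0) -> (8,0) [heading=0, draw]
  RT 60: heading 0 -> 300
  -- iteration 2/6 --
  FD 8: (8,0) -> (12,-6.928) [heading=300, draw]
  RT 60: heading 300 -> 240
  -- iteration 3/6 --
  FD 8: (12,-6.928) -> (8,-13.856) [heading=240, draw]
  RT 60: heading 240 -> 180
  -- iteration 4/6 --
  FD 8: (8,-13.856) -> (0,-13.856) [heading=180, draw]
  RT 60: heading 180 -> 120
  -- iteration 5/6 --
  FD 8: (0,-13.856) -> (-4,-6.928) [heading=120, draw]
  RT 60: heading 120 -> 60
  -- iteration 6/6 --
  FD 8: (-4,-6.928) -> (0,0) [heading=60, draw]
  RT 60: heading 60 -> 0
]
Final: pos=(0,0), heading=0, 6 segment(s) drawn

Start position: (0, 0)
Final position: (0, 0)
Distance = 0; < 1e-6 -> CLOSED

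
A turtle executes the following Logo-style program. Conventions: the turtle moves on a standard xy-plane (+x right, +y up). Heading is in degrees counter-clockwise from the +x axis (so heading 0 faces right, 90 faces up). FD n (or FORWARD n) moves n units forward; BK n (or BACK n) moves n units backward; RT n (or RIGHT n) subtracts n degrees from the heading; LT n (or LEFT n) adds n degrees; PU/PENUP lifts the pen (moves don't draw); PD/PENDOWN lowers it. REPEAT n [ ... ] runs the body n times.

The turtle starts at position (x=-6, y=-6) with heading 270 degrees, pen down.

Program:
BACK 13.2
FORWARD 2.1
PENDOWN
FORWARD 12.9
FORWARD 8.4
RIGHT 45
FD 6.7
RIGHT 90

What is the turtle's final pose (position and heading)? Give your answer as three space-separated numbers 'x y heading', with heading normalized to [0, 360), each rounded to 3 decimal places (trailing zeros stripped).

Executing turtle program step by step:
Start: pos=(-6,-6), heading=270, pen down
BK 13.2: (-6,-6) -> (-6,7.2) [heading=270, draw]
FD 2.1: (-6,7.2) -> (-6,5.1) [heading=270, draw]
PD: pen down
FD 12.9: (-6,5.1) -> (-6,-7.8) [heading=270, draw]
FD 8.4: (-6,-7.8) -> (-6,-16.2) [heading=270, draw]
RT 45: heading 270 -> 225
FD 6.7: (-6,-16.2) -> (-10.738,-20.938) [heading=225, draw]
RT 90: heading 225 -> 135
Final: pos=(-10.738,-20.938), heading=135, 5 segment(s) drawn

Answer: -10.738 -20.938 135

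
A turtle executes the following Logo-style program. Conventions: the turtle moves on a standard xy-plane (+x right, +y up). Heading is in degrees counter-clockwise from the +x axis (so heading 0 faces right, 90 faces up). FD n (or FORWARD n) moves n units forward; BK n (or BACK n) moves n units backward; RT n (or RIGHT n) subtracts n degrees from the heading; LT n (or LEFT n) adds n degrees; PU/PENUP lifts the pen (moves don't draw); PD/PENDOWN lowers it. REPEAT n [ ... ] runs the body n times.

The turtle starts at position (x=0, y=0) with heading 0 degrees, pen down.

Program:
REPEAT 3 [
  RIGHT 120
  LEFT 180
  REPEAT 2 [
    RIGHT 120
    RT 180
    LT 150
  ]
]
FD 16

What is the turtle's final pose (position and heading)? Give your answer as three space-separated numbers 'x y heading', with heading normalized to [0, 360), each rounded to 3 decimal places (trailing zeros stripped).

Executing turtle program step by step:
Start: pos=(0,0), heading=0, pen down
REPEAT 3 [
  -- iteration 1/3 --
  RT 120: heading 0 -> 240
  LT 180: heading 240 -> 60
  REPEAT 2 [
    -- iteration 1/2 --
    RT 120: heading 60 -> 300
    RT 180: heading 300 -> 120
    LT 150: heading 120 -> 270
    -- iteration 2/2 --
    RT 120: heading 270 -> 150
    RT 180: heading 150 -> 330
    LT 150: heading 330 -> 120
  ]
  -- iteration 2/3 --
  RT 120: heading 120 -> 0
  LT 180: heading 0 -> 180
  REPEAT 2 [
    -- iteration 1/2 --
    RT 120: heading 180 -> 60
    RT 180: heading 60 -> 240
    LT 150: heading 240 -> 30
    -- iteration 2/2 --
    RT 120: heading 30 -> 270
    RT 180: heading 270 -> 90
    LT 150: heading 90 -> 240
  ]
  -- iteration 3/3 --
  RT 120: heading 240 -> 120
  LT 180: heading 120 -> 300
  REPEAT 2 [
    -- iteration 1/2 --
    RT 120: heading 300 -> 180
    RT 180: heading 180 -> 0
    LT 150: heading 0 -> 150
    -- iteration 2/2 --
    RT 120: heading 150 -> 30
    RT 180: heading 30 -> 210
    LT 150: heading 210 -> 0
  ]
]
FD 16: (0,0) -> (16,0) [heading=0, draw]
Final: pos=(16,0), heading=0, 1 segment(s) drawn

Answer: 16 0 0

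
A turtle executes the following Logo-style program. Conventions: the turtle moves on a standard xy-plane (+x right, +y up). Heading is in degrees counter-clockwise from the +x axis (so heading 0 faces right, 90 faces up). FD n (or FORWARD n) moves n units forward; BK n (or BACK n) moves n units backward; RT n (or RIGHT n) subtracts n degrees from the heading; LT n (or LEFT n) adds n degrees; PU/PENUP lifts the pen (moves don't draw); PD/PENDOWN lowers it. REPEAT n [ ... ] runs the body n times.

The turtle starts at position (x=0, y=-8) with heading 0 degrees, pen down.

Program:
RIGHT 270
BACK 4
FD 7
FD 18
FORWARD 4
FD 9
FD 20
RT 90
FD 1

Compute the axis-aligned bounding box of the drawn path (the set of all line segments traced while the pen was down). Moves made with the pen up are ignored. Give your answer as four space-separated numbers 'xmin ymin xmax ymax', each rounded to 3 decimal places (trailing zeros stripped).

Answer: 0 -12 1 46

Derivation:
Executing turtle program step by step:
Start: pos=(0,-8), heading=0, pen down
RT 270: heading 0 -> 90
BK 4: (0,-8) -> (0,-12) [heading=90, draw]
FD 7: (0,-12) -> (0,-5) [heading=90, draw]
FD 18: (0,-5) -> (0,13) [heading=90, draw]
FD 4: (0,13) -> (0,17) [heading=90, draw]
FD 9: (0,17) -> (0,26) [heading=90, draw]
FD 20: (0,26) -> (0,46) [heading=90, draw]
RT 90: heading 90 -> 0
FD 1: (0,46) -> (1,46) [heading=0, draw]
Final: pos=(1,46), heading=0, 7 segment(s) drawn

Segment endpoints: x in {0, 0, 0, 0, 0, 0, 0, 1}, y in {-12, -8, -5, 13, 17, 26, 46}
xmin=0, ymin=-12, xmax=1, ymax=46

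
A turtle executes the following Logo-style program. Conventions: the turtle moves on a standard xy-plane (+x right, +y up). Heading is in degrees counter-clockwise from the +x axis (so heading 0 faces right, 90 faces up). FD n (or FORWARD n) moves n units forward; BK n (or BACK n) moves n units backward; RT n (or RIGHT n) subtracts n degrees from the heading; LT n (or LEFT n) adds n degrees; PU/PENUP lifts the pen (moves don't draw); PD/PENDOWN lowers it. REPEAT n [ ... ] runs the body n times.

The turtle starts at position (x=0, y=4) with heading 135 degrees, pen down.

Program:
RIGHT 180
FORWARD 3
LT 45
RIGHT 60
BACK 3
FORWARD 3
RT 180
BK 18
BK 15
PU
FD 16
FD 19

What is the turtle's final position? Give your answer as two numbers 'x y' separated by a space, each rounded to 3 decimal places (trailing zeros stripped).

Executing turtle program step by step:
Start: pos=(0,4), heading=135, pen down
RT 180: heading 135 -> 315
FD 3: (0,4) -> (2.121,1.879) [heading=315, draw]
LT 45: heading 315 -> 0
RT 60: heading 0 -> 300
BK 3: (2.121,1.879) -> (0.621,4.477) [heading=300, draw]
FD 3: (0.621,4.477) -> (2.121,1.879) [heading=300, draw]
RT 180: heading 300 -> 120
BK 18: (2.121,1.879) -> (11.121,-13.71) [heading=120, draw]
BK 15: (11.121,-13.71) -> (18.621,-26.7) [heading=120, draw]
PU: pen up
FD 16: (18.621,-26.7) -> (10.621,-12.844) [heading=120, move]
FD 19: (10.621,-12.844) -> (1.121,3.611) [heading=120, move]
Final: pos=(1.121,3.611), heading=120, 5 segment(s) drawn

Answer: 1.121 3.611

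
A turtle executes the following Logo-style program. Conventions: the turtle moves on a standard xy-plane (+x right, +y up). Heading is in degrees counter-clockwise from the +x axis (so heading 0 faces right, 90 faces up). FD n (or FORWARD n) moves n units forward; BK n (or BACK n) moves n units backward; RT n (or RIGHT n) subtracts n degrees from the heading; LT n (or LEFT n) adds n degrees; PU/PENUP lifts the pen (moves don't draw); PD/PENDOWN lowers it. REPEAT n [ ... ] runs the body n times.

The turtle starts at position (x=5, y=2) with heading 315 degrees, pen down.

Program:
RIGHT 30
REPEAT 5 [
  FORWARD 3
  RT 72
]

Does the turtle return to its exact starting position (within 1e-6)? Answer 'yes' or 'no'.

Answer: yes

Derivation:
Executing turtle program step by step:
Start: pos=(5,2), heading=315, pen down
RT 30: heading 315 -> 285
REPEAT 5 [
  -- iteration 1/5 --
  FD 3: (5,2) -> (5.776,-0.898) [heading=285, draw]
  RT 72: heading 285 -> 213
  -- iteration 2/5 --
  FD 3: (5.776,-0.898) -> (3.26,-2.532) [heading=213, draw]
  RT 72: heading 213 -> 141
  -- iteration 3/5 --
  FD 3: (3.26,-2.532) -> (0.929,-0.644) [heading=141, draw]
  RT 72: heading 141 -> 69
  -- iteration 4/5 --
  FD 3: (0.929,-0.644) -> (2.004,2.157) [heading=69, draw]
  RT 72: heading 69 -> 357
  -- iteration 5/5 --
  FD 3: (2.004,2.157) -> (5,2) [heading=357, draw]
  RT 72: heading 357 -> 285
]
Final: pos=(5,2), heading=285, 5 segment(s) drawn

Start position: (5, 2)
Final position: (5, 2)
Distance = 0; < 1e-6 -> CLOSED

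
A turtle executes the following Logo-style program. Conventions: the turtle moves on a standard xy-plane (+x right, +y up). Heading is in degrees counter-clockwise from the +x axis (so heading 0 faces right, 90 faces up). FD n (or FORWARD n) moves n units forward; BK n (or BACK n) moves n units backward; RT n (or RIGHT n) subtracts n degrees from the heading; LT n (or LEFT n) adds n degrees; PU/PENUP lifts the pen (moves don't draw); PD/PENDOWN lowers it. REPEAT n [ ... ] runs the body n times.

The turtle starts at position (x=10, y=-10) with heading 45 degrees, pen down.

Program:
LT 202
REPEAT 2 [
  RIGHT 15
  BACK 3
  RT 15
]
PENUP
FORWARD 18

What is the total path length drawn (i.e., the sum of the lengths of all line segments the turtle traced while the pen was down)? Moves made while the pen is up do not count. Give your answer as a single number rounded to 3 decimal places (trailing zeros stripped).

Executing turtle program step by step:
Start: pos=(10,-10), heading=45, pen down
LT 202: heading 45 -> 247
REPEAT 2 [
  -- iteration 1/2 --
  RT 15: heading 247 -> 232
  BK 3: (10,-10) -> (11.847,-7.636) [heading=232, draw]
  RT 15: heading 232 -> 217
  -- iteration 2/2 --
  RT 15: heading 217 -> 202
  BK 3: (11.847,-7.636) -> (14.629,-6.512) [heading=202, draw]
  RT 15: heading 202 -> 187
]
PU: pen up
FD 18: (14.629,-6.512) -> (-3.237,-8.706) [heading=187, move]
Final: pos=(-3.237,-8.706), heading=187, 2 segment(s) drawn

Segment lengths:
  seg 1: (10,-10) -> (11.847,-7.636), length = 3
  seg 2: (11.847,-7.636) -> (14.629,-6.512), length = 3
Total = 6

Answer: 6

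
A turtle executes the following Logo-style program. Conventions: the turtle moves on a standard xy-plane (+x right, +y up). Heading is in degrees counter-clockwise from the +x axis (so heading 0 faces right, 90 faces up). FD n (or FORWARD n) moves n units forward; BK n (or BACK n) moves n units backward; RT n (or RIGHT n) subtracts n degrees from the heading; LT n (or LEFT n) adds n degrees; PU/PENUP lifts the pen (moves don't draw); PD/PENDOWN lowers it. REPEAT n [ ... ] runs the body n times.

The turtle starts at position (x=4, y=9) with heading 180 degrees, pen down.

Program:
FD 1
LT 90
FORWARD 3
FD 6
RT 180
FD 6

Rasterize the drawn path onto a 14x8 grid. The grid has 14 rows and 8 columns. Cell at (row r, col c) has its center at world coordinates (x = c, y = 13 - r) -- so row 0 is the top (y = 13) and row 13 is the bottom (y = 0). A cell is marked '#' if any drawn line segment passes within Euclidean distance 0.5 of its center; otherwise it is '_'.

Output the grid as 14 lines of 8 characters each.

Segment 0: (4,9) -> (3,9)
Segment 1: (3,9) -> (3,6)
Segment 2: (3,6) -> (3,0)
Segment 3: (3,0) -> (3,6)

Answer: ________
________
________
________
___##___
___#____
___#____
___#____
___#____
___#____
___#____
___#____
___#____
___#____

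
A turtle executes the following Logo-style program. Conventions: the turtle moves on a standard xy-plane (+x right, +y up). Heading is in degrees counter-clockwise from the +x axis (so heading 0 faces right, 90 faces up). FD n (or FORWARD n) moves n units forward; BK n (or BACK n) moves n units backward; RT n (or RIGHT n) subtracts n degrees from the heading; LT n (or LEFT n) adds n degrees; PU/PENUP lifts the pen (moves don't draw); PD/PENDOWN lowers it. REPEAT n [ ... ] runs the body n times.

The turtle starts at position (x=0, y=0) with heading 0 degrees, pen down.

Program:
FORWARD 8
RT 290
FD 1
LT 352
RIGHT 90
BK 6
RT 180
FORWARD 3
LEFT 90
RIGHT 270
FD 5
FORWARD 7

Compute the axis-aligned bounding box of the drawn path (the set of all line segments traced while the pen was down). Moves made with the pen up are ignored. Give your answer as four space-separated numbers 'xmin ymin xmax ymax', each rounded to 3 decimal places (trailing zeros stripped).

Answer: 0 -0.469 10.991 5.165

Derivation:
Executing turtle program step by step:
Start: pos=(0,0), heading=0, pen down
FD 8: (0,0) -> (8,0) [heading=0, draw]
RT 290: heading 0 -> 70
FD 1: (8,0) -> (8.342,0.94) [heading=70, draw]
LT 352: heading 70 -> 62
RT 90: heading 62 -> 332
BK 6: (8.342,0.94) -> (3.044,3.757) [heading=332, draw]
RT 180: heading 332 -> 152
FD 3: (3.044,3.757) -> (0.395,5.165) [heading=152, draw]
LT 90: heading 152 -> 242
RT 270: heading 242 -> 332
FD 5: (0.395,5.165) -> (4.81,2.818) [heading=332, draw]
FD 7: (4.81,2.818) -> (10.991,-0.469) [heading=332, draw]
Final: pos=(10.991,-0.469), heading=332, 6 segment(s) drawn

Segment endpoints: x in {0, 0.395, 3.044, 4.81, 8, 8.342, 10.991}, y in {-0.469, 0, 0.94, 2.818, 3.757, 5.165}
xmin=0, ymin=-0.469, xmax=10.991, ymax=5.165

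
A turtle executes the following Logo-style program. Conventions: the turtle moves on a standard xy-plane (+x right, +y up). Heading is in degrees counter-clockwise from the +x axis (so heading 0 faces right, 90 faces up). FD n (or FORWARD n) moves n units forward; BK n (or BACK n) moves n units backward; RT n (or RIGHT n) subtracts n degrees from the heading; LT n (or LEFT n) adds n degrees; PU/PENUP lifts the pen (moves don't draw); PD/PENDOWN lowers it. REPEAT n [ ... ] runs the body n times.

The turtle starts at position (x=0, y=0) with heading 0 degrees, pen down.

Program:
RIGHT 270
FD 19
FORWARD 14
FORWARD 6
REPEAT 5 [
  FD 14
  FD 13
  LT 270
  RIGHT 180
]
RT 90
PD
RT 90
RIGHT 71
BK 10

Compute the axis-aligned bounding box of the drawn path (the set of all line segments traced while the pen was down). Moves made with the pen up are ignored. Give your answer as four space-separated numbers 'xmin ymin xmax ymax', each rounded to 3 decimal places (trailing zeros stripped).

Executing turtle program step by step:
Start: pos=(0,0), heading=0, pen down
RT 270: heading 0 -> 90
FD 19: (0,0) -> (0,19) [heading=90, draw]
FD 14: (0,19) -> (0,33) [heading=90, draw]
FD 6: (0,33) -> (0,39) [heading=90, draw]
REPEAT 5 [
  -- iteration 1/5 --
  FD 14: (0,39) -> (0,53) [heading=90, draw]
  FD 13: (0,53) -> (0,66) [heading=90, draw]
  LT 270: heading 90 -> 0
  RT 180: heading 0 -> 180
  -- iteration 2/5 --
  FD 14: (0,66) -> (-14,66) [heading=180, draw]
  FD 13: (-14,66) -> (-27,66) [heading=180, draw]
  LT 270: heading 180 -> 90
  RT 180: heading 90 -> 270
  -- iteration 3/5 --
  FD 14: (-27,66) -> (-27,52) [heading=270, draw]
  FD 13: (-27,52) -> (-27,39) [heading=270, draw]
  LT 270: heading 270 -> 180
  RT 180: heading 180 -> 0
  -- iteration 4/5 --
  FD 14: (-27,39) -> (-13,39) [heading=0, draw]
  FD 13: (-13,39) -> (0,39) [heading=0, draw]
  LT 270: heading 0 -> 270
  RT 180: heading 270 -> 90
  -- iteration 5/5 --
  FD 14: (0,39) -> (0,53) [heading=90, draw]
  FD 13: (0,53) -> (0,66) [heading=90, draw]
  LT 270: heading 90 -> 0
  RT 180: heading 0 -> 180
]
RT 90: heading 180 -> 90
PD: pen down
RT 90: heading 90 -> 0
RT 71: heading 0 -> 289
BK 10: (0,66) -> (-3.256,75.455) [heading=289, draw]
Final: pos=(-3.256,75.455), heading=289, 14 segment(s) drawn

Segment endpoints: x in {-27, -14, -13, -3.256, 0, 0, 0, 0, 0, 0, 0, 0, 0}, y in {0, 19, 33, 39, 52, 53, 66, 75.455}
xmin=-27, ymin=0, xmax=0, ymax=75.455

Answer: -27 0 0 75.455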